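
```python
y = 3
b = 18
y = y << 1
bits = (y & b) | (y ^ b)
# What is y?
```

Trace:
`y = 3` → y = 3
`b = 18` → b = 18
`y = y << 1` → y = 6
`bits = (y & b) | (y ^ b)` → bits = 22
So y = 6

Answer: 6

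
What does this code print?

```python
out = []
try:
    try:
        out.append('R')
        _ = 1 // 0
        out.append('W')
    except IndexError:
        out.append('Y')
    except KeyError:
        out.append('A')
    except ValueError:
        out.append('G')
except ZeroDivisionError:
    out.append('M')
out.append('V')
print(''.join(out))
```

Execution trace: 'R' (try body) → 'M' (outer except ZeroDivisionError) → 'V' (after the try/except). Output: RMV

Answer: RMV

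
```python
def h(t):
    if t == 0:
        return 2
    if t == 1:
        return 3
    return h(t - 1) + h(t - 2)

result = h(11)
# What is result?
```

Build up from base cases: h(0)=2, h(1)=3, h(2)=5, h(3)=8, h(4)=13, h(5)=21, h(6)=34, ..., h(11)=377

Answer: 377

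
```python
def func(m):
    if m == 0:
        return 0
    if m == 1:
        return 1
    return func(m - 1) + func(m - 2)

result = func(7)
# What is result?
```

Build up from base cases: func(0)=0, func(1)=1, func(2)=1, func(3)=2, func(4)=3, func(5)=5, func(6)=8, ..., func(7)=13

Answer: 13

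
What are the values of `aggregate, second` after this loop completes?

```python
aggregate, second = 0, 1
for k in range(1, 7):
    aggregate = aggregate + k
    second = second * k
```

Sum and factorial of 1 to 6
`aggregate, second` takes the values: (0, 1) → (1, 1) → (3, 1) → (3, 2) → (6, 2) → (6, 6) → (10, 6) → (10, 24) → (15, 24) → (15, 120) → (21, 120) → (21, 720)

Answer: 21, 720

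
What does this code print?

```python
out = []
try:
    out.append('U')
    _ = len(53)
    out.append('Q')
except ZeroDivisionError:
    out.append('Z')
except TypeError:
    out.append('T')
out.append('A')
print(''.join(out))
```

Execution trace: 'U' (try body) → 'T' (except TypeError) → 'A' (after the try/except). Output: UTA

Answer: UTA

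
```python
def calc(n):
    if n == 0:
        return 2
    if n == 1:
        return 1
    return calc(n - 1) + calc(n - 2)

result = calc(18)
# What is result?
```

Build up from base cases: calc(0)=2, calc(1)=1, calc(2)=3, calc(3)=4, calc(4)=7, calc(5)=11, calc(6)=18, ..., calc(18)=5778

Answer: 5778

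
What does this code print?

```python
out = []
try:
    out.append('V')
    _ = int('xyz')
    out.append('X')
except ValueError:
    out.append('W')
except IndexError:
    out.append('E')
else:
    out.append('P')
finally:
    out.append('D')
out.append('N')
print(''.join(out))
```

Execution trace: 'V' (try body) → 'W' (except ValueError) → 'D' (finally) → 'N' (after the try/except). Output: VWDN

Answer: VWDN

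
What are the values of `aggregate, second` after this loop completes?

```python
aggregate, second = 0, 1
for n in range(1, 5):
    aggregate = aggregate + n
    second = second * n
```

Sum and factorial of 1 to 4
`aggregate, second` takes the values: (0, 1) → (1, 1) → (3, 1) → (3, 2) → (6, 2) → (6, 6) → (10, 6) → (10, 24)

Answer: 10, 24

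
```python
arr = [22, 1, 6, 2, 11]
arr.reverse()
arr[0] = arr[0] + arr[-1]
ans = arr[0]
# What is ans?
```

Trace:
`arr = [22, 1, 6, 2, 11]` → arr = [22, 1, 6, 2, 11]
`arr.reverse()` → arr = [11, 2, 6, 1, 22]
`arr[0] = arr[0] + arr[-1]` → arr = [33, 2, 6, 1, 22]
`ans = arr[0]` → ans = 33
So ans = 33

Answer: 33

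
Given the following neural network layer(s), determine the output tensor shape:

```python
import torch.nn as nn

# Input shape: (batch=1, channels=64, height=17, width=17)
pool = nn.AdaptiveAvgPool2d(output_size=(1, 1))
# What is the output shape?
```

Input: (1, 64, 17, 17) -> Output: (1, 64, 1, 1)

Answer: (1, 64, 1, 1)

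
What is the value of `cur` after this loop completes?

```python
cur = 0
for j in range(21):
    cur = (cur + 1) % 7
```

Increment mod 7, 21 times = 0
`cur` takes the values: 0 → 1 → 2 → 3 → 4 → 5 → 6 → 0 → 1 → 2 → 3 → 4 → 5 → 6 → 0 → 1 → 2 → 3 → 4 → 5 → 6 → 0

Answer: 0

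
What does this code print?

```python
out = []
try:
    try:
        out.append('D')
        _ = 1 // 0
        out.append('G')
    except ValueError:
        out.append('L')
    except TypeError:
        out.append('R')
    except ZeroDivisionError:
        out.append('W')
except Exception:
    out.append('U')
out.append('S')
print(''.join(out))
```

Execution trace: 'D' (inner try body) → 'W' (inner except ZeroDivisionError) → 'S' (after the try/except). Output: DWS

Answer: DWS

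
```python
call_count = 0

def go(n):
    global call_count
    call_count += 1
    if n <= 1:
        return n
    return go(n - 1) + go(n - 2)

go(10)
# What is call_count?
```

Calls(n) = 1 + Calls(n-1) + Calls(n-2); Calls(0)=Calls(1)=1. For n=10 this gives 177.

Answer: 177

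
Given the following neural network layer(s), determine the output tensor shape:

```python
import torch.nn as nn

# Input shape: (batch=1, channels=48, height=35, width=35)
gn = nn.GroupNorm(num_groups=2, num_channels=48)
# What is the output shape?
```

Input: (1, 48, 35, 35) -> Output: (1, 48, 35, 35)

Answer: (1, 48, 35, 35)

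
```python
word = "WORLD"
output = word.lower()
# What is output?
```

Trace:
`word = "WORLD"` → word = 'WORLD'
`output = word.lower()` → output = 'world'
So output = 'world'

Answer: 'world'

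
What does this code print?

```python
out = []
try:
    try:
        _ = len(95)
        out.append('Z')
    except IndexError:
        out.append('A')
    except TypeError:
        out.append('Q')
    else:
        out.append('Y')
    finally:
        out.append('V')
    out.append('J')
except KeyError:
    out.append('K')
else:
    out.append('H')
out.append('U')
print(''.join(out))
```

Execution trace: 'Q' (inner except TypeError) → 'V' (inner finally) → 'J' (try body, no exception) → 'H' (else) → 'U' (after the try/except). Output: QVJHU

Answer: QVJHU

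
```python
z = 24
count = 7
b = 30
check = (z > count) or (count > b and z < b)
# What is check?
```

Trace:
`z = 24` → z = 24
`count = 7` → count = 7
`b = 30` → b = 30
`check = (z > count) or (count > b and z < b)` → check = True
So check = True

Answer: True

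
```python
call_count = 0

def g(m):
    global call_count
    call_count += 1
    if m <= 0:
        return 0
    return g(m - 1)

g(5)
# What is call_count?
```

Linear recursion stepping by 1: 6 calls from m=5 down to ≤0.

Answer: 6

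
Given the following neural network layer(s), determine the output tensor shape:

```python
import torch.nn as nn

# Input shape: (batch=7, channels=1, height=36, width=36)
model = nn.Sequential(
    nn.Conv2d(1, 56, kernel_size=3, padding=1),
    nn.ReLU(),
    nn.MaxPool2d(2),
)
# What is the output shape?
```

Input: (7, 1, 36, 36) -> after Conv2d: (7, 56, 36, 36) -> after ReLU: (7, 56, 36, 36) -> Output: (7, 56, 18, 18)

Answer: (7, 56, 18, 18)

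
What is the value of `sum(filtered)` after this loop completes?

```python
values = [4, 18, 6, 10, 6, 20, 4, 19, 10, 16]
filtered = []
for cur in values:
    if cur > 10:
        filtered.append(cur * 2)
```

Sum of doubled values > 10
`filtered` takes the values: [] → [36] → [36, 40] → [36, 40, 38] → [36, 40, 38, 32]
So `sum(filtered)` = 146

Answer: 146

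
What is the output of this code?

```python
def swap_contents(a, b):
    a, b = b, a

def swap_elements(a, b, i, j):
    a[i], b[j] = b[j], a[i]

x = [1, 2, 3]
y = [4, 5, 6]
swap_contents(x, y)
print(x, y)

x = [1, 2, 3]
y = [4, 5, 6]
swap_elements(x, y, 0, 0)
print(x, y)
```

Key concept: parameter rebinding vs mutation.
Step by step:
`x = [1, 2, 3]` → x = [1, 2, 3]
`y = [4, 5, 6]` → y = [4, 5, 6]
`swap_contents(x, y)` → no visible change to tracked variables
`print(x, y)` → prints [1, 2, 3] [4, 5, 6]
`x = [1, 2, 3]` → x = [1, 2, 3]
`y = [4, 5, 6]` → y = [4, 5, 6]
`swap_elements(x, y, 0, 0)` → x = [4, 2, 3]; y = [1, 5, 6]
`print(x, y)` → prints [4, 2, 3] [1, 5, 6]

Answer:
[1, 2, 3] [4, 5, 6]
[4, 2, 3] [1, 5, 6]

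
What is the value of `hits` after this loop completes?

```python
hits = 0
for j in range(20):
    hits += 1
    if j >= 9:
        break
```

Loop breaks when j reaches 9, hits is 10
`hits` takes the values: 0 → 1 → 2 → 3 → 4 → 5 → 6 → 7 → 8 → 9 → 10

Answer: 10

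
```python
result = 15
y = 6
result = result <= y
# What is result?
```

Trace:
`result = 15` → result = 15
`y = 6` → y = 6
`result = result <= y` → result = False
So result = False

Answer: False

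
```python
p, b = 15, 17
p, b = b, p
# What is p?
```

Trace:
`p, b = 15, 17` → p = 15; b = 17
`p, b = b, p` → p = 17; b = 15
So p = 17

Answer: 17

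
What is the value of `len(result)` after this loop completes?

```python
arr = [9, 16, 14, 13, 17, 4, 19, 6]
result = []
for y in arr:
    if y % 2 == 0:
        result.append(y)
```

Count even numbers in [9, 16, 14, 13, 17, 4, 19, 6]
`result` takes the values: [] → [16] → [16, 14] → [16, 14, 4] → [16, 14, 4, 6]
So `len(result)` = 4

Answer: 4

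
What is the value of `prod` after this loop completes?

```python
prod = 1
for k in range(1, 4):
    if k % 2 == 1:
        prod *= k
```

Product of odd numbers 1 to 3
`prod` takes the values: 1 → 3

Answer: 3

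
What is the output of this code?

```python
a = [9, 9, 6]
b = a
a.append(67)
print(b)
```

Key concept: basic list aliasing.
Step by step:
`a = [9, 9, 6]` → a = [9, 9, 6]
`b = a` → b = [9, 9, 6] (same object as a)
`a.append(67)` → a = [9, 9, 6, 67] (same object as b); b = [9, 9, 6, 67] (same object as a)
`print(b)` → prints [9, 9, 6, 67]

Answer: [9, 9, 6, 67]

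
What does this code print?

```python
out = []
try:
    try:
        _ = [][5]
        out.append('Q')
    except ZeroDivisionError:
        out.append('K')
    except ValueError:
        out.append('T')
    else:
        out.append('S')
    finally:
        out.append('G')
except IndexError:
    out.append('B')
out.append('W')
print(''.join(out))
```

Execution trace: 'G' (inner finally) → 'B' (outer except IndexError) → 'W' (after the try/except). Output: GBW

Answer: GBW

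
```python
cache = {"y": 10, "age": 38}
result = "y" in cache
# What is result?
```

Trace:
`cache = {"y": 10, "age": 38}` → cache = {'y': 10, 'age': 38}
`result = "y" in cache` → result = True
So result = True

Answer: True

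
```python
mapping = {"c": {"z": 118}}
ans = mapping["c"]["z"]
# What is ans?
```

Trace:
`mapping = {"c": {"z": 118}}` → mapping = {'c': {'z': 118}}
`ans = mapping["c"]["z"]` → ans = 118
So ans = 118

Answer: 118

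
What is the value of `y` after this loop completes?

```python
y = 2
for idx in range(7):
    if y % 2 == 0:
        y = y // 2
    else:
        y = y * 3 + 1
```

Collatz-style transformation from 2
`y` takes the values: 2 → 1 → 4 → 2 → 1 → 4 → 2 → 1

Answer: 1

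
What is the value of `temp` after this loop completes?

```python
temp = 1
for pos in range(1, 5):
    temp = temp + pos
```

Start at 1, add 1 through 4
`temp` takes the values: 1 → 2 → 4 → 7 → 11

Answer: 11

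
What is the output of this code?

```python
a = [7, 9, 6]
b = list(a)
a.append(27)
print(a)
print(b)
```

Key concept: list() constructor creates copy.
Step by step:
`a = [7, 9, 6]` → a = [7, 9, 6]
`b = list(a)` → b = [7, 9, 6]
`a.append(27)` → a = [7, 9, 6, 27]
`print(a)` → prints [7, 9, 6, 27]
`print(b)` → prints [7, 9, 6]

Answer:
[7, 9, 6, 27]
[7, 9, 6]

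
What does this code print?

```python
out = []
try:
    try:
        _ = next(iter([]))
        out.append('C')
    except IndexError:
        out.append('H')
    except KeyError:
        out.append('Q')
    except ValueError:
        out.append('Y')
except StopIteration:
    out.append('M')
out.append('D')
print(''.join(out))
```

Execution trace: 'M' (outer except StopIteration) → 'D' (after the try/except). Output: MD

Answer: MD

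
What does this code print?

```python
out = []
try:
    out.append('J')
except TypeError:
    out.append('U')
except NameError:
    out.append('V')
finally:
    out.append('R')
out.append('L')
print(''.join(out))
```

Execution trace: 'J' (try body, no exception) → 'R' (finally) → 'L' (after the try/except). Output: JRL

Answer: JRL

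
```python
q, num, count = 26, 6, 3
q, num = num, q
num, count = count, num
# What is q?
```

Trace:
`q, num, count = 26, 6, 3` → q = 26; num = 6; count = 3
`q, num = num, q` → q = 6; num = 26
`num, count = count, num` → num = 3; count = 26
So q = 6

Answer: 6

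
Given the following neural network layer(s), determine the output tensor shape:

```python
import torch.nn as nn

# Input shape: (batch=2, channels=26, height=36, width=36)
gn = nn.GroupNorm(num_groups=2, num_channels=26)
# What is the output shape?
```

Input: (2, 26, 36, 36) -> Output: (2, 26, 36, 36)

Answer: (2, 26, 36, 36)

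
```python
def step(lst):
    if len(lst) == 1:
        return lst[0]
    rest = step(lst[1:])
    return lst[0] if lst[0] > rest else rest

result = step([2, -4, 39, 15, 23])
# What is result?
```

Recursive max over [2, -4, 39, 15, 23] = 39

Answer: 39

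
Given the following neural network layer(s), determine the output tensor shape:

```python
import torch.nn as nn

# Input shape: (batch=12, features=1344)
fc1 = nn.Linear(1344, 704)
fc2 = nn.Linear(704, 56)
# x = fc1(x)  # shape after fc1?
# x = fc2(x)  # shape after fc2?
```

Input: (12, 1344) -> after fc1: (12, 704) -> Output: (12, 56)

Answer: (12, 56)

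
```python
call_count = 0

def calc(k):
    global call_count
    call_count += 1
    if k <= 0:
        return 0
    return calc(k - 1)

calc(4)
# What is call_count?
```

Linear recursion stepping by 1: 5 calls from k=4 down to ≤0.

Answer: 5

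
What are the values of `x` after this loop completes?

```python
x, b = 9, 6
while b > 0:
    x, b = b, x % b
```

GCD of 9 and 6
`x` takes the values: 9 → 6 → 3

Answer: 3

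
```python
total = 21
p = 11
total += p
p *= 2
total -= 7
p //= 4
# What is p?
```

Trace:
`total = 21` → total = 21
`p = 11` → p = 11
`total += p` → total = 32
`p *= 2` → p = 22
`total -= 7` → total = 25
`p //= 4` → p = 5
So p = 5

Answer: 5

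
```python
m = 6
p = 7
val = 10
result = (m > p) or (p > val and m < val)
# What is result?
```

Trace:
`m = 6` → m = 6
`p = 7` → p = 7
`val = 10` → val = 10
`result = (m > p) or (p > val and m < val)` → result = False
So result = False

Answer: False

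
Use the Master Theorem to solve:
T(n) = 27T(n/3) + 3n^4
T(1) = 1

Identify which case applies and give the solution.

a=27, b=3, f(n)=3n^4. log_3(27) = 3. Since c=4 > 3 and the regularity condition holds (27(n/3)^4 = (27/3^4)n^4 with 27/3^4 < 1), Case 3 applies: T(n) = Θ(f(n)) = O(n^4).

Answer: O(n^4) - Case 3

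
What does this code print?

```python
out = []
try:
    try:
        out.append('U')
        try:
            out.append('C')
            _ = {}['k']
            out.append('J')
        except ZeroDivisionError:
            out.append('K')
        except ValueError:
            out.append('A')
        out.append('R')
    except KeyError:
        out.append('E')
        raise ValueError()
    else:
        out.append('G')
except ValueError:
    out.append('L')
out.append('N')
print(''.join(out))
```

Execution trace: 'U' (try body) → 'C' (inner try body) → 'E' (except KeyError) → 'L' (outer except ValueError) → 'N' (after the try/except). Output: UCELN

Answer: UCELN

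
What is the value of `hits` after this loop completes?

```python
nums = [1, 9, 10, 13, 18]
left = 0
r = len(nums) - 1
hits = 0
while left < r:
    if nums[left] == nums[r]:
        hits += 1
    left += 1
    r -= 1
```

Count matching pairs from ends
`hits` takes the values: 0

Answer: 0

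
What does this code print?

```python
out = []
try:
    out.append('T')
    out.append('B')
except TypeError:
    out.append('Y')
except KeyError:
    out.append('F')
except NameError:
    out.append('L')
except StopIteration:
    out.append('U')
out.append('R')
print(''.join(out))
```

Execution trace: 'T' (try body) → 'B' (try body, no exception) → 'R' (after the try/except). Output: TBR

Answer: TBR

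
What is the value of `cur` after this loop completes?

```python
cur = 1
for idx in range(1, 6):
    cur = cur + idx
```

Start at 1, add 1 through 5
`cur` takes the values: 1 → 2 → 4 → 7 → 11 → 16

Answer: 16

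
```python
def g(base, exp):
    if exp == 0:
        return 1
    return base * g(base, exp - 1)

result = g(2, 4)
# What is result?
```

g(2, 4) = 2 * 2 * 2 * 2 = 16

Answer: 16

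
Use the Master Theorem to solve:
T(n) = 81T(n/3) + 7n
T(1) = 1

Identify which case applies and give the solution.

a=81, b=3, f(n)=7n. log_3(81) = 4. Since c=1 < 4, Case 1 applies: T(n) = Θ(n^log_b(a)) = O(n^4).

Answer: O(n^4) - Case 1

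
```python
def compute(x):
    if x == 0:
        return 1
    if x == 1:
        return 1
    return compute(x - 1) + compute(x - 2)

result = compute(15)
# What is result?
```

Build up from base cases: compute(0)=1, compute(1)=1, compute(2)=2, compute(3)=3, compute(4)=5, compute(5)=8, compute(6)=13, ..., compute(15)=987

Answer: 987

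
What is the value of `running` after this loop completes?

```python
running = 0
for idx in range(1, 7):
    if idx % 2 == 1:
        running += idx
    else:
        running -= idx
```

Add odd, subtract even
`running` takes the values: 0 → 1 → -1 → 2 → -2 → 3 → -3

Answer: -3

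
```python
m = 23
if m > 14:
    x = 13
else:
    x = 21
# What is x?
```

Trace:
`m = 23` → m = 23
`if m > 14: ...` → m > 14 is True → x = 13
So x = 13

Answer: 13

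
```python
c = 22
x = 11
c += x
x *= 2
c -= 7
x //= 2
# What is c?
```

Trace:
`c = 22` → c = 22
`x = 11` → x = 11
`c += x` → c = 33
`x *= 2` → x = 22
`c -= 7` → c = 26
`x //= 2` → x = 11
So c = 26

Answer: 26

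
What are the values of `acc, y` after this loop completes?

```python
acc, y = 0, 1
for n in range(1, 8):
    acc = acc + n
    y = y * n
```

Sum and factorial of 1 to 7
`acc, y` takes the values: (0, 1) → (1, 1) → (3, 1) → (3, 2) → (6, 2) → (6, 6) → (10, 6) → (10, 24) → (15, 24) → (15, 120) → (21, 120) → (21, 720) → (28, 720) → (28, 5040)

Answer: 28, 5040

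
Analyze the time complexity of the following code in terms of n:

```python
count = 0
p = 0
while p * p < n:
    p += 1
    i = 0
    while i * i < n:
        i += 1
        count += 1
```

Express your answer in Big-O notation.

Each loop level contributes: √n × √n. Multiplying the contributions gives O(n).

Answer: O(n)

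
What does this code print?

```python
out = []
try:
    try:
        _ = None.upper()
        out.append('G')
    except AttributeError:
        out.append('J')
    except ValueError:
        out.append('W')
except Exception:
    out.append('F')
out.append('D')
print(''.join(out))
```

Execution trace: 'J' (inner except AttributeError) → 'D' (after the try/except). Output: JD

Answer: JD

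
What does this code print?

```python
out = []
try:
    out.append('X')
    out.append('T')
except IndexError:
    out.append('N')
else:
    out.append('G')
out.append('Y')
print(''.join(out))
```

Execution trace: 'X' (try body) → 'T' (try body, no exception) → 'G' (else) → 'Y' (after the try/except). Output: XTGY

Answer: XTGY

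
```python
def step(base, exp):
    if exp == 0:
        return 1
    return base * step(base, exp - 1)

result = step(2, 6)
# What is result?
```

step(2, 6) = 2 * 2 * 2 * 2 * 2 * 2 = 64

Answer: 64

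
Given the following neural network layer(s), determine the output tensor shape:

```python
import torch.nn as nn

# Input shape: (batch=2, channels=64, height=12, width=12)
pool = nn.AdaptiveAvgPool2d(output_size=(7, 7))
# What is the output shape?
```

Input: (2, 64, 12, 12) -> Output: (2, 64, 7, 7)

Answer: (2, 64, 7, 7)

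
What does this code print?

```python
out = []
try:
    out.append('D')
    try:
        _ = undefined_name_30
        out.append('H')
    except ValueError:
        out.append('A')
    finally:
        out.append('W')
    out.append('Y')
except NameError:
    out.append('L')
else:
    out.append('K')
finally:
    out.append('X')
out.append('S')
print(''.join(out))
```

Execution trace: 'D' (try body) → 'W' (inner finally) → 'L' (except NameError) → 'X' (finally) → 'S' (after the try/except). Output: DWLXS

Answer: DWLXS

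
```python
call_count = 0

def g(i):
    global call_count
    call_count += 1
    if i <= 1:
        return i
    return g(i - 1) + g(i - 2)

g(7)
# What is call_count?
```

Calls(i) = 1 + Calls(i-1) + Calls(i-2); Calls(0)=Calls(1)=1. For i=7 this gives 41.

Answer: 41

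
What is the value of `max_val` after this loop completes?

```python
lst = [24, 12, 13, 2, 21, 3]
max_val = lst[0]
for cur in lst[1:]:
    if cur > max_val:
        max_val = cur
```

Maximum of [24, 12, 13, 2, 21, 3]
`max_val` takes the values: 24

Answer: 24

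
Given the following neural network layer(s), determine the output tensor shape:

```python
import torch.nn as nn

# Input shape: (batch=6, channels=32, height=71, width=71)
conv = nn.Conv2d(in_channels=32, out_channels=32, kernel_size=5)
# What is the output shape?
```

Input: (6, 32, 71, 71) -> Output: (6, 32, 67, 67)

Answer: (6, 32, 67, 67)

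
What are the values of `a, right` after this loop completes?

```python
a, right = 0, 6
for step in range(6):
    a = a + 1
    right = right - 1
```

a goes 0→6, right goes 6→0
`a, right` takes the values: (0, 6) → (1, 6) → (1, 5) → (2, 5) → (2, 4) → (3, 4) → (3, 3) → (4, 3) → (4, 2) → (5, 2) → (5, 1) → (6, 1) → (6, 0)

Answer: 6, 0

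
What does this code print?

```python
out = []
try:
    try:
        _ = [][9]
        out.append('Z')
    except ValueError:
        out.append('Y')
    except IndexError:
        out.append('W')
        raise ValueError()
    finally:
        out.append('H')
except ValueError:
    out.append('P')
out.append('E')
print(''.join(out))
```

Execution trace: 'W' (inner except IndexError) → 'H' (inner finally) → 'P' (outer except ValueError) → 'E' (after the try/except). Output: WHPE

Answer: WHPE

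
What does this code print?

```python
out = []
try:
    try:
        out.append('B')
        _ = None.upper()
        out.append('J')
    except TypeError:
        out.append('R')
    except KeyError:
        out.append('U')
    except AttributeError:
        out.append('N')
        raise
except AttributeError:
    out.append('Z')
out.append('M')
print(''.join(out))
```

Execution trace: 'B' (try body) → 'N' (except AttributeError) → 'Z' (outer except AttributeError) → 'M' (after the try/except). Output: BNZM

Answer: BNZM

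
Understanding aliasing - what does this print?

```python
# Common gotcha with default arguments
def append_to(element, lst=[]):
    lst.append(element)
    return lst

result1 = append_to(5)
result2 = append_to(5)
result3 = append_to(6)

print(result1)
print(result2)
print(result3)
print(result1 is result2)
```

Key concept: mutable default argument gotcha.
Step by step:
`result1 = append_to(5)` → result1 = [5]
`result2 = append_to(5)` → result1 = [5, 5] (same object as result2); result2 = [5, 5] (same object as result1)
`result3 = append_to(6)` → result1 = [5, 5, 6] (same object as result2, result3); result2 = [5, 5, 6] (same object as result1, result3); result3 = [5, 5, 6] (same object as result1, result2)
`print(result1)` → prints [5, 5, 6]
`print(result2)` → prints [5, 5, 6]
`print(result3)` → prints [5, 5, 6]
`print(result1 is result2)` → prints True

Answer:
[5, 5, 6]
[5, 5, 6]
[5, 5, 6]
True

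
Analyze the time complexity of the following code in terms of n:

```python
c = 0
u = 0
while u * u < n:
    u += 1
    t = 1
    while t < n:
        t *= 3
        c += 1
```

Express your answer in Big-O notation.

Each loop level contributes: √n × log n. Multiplying the contributions gives O(√n log n).

Answer: O(√n log n)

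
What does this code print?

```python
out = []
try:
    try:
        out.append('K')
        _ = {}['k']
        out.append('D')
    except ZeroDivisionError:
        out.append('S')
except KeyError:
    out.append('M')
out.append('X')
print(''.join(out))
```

Execution trace: 'K' (try body) → 'M' (outer except KeyError) → 'X' (after the try/except). Output: KMX

Answer: KMX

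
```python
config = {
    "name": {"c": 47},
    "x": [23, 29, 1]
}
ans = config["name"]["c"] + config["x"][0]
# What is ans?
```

Trace:
`config = { ...` → config = {'name': {'c': 47}, 'x': [23, 29, 1]}
`ans = config["name"]["c"] + config["x"][0]` → ans = 70
So ans = 70

Answer: 70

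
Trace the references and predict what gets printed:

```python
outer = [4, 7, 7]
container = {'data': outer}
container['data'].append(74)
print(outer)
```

Key concept: dict holds reference to list.
Step by step:
`outer = [4, 7, 7]` → outer = [4, 7, 7]
`container = {'data': outer}` → container = {'data': [4, 7, 7]}
`container['data'].append(74)` → outer = [4, 7, 7, 74]; container = {'data': [4, 7, 7, 74]}
`print(outer)` → prints [4, 7, 7, 74]

Answer: [4, 7, 7, 74]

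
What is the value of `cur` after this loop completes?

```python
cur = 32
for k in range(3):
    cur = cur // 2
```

Halve 3 times: 32 // 2^3 = 4
`cur` takes the values: 32 → 16 → 8 → 4

Answer: 4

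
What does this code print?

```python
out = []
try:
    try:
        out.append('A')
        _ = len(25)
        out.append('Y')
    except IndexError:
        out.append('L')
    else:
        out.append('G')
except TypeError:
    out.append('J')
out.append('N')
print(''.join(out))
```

Execution trace: 'A' (try body) → 'J' (outer except TypeError) → 'N' (after the try/except). Output: AJN

Answer: AJN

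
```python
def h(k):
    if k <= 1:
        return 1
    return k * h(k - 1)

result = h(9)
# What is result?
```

h(9) = 9 * 8 * 7 * 6 * 5 * 4 * 3 * 2 * 1 = 362880

Answer: 362880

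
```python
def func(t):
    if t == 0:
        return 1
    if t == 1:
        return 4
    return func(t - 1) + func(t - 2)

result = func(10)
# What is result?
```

Build up from base cases: func(0)=1, func(1)=4, func(2)=5, func(3)=9, func(4)=14, func(5)=23, func(6)=37, ..., func(10)=254

Answer: 254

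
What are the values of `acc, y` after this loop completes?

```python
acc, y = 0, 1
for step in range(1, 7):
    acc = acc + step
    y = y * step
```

Sum and factorial of 1 to 6
`acc, y` takes the values: (0, 1) → (1, 1) → (3, 1) → (3, 2) → (6, 2) → (6, 6) → (10, 6) → (10, 24) → (15, 24) → (15, 120) → (21, 120) → (21, 720)

Answer: 21, 720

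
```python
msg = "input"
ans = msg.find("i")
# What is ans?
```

Trace:
`msg = "input"` → msg = 'input'
`ans = msg.find("i")` → ans = 0
So ans = 0

Answer: 0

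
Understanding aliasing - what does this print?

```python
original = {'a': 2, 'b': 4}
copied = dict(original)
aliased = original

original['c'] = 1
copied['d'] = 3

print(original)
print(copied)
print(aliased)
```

Key concept: dict() creates copy, assignment creates alias.
Step by step:
`original = {'a': 2, 'b': 4}` → original = {'a': 2, 'b': 4}
`copied = dict(original)` → copied = {'a': 2, 'b': 4}
`aliased = original` → aliased = {'a': 2, 'b': 4} (same object as original)
`original['c'] = 1` → original = {'a': 2, 'b': 4, 'c': 1} (same object as aliased); aliased = {'a': 2, 'b': 4, 'c': 1} (same object as original)
`copied['d'] = 3` → copied = {'a': 2, 'b': 4, 'd': 3}
`print(original)` → prints {'a': 2, 'b': 4, 'c': 1}
`print(copied)` → prints {'a': 2, 'b': 4, 'd': 3}
`print(aliased)` → prints {'a': 2, 'b': 4, 'c': 1}

Answer:
{'a': 2, 'b': 4, 'c': 1}
{'a': 2, 'b': 4, 'd': 3}
{'a': 2, 'b': 4, 'c': 1}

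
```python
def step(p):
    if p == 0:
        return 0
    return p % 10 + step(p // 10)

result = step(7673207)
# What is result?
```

Sum of digits of 7673207: 7 + 0 + 2 + 3 + 7 + 6 + 7 = 32

Answer: 32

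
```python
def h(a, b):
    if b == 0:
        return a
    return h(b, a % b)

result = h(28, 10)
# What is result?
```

h(28, 10) -> h(10, 8) -> h(8, 2) -> h(2, 0) -> 2

Answer: 2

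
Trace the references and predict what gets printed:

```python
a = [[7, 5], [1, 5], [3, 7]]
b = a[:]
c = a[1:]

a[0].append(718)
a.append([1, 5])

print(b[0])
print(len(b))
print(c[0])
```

Key concept: slice with nested mutation.
Step by step:
`a = [[7, 5], [1, 5], [3, 7]]` → a = [[7, 5], [1, 5], [3, 7]]
`b = a[:]` → b = [[7, 5], [1, 5], [3, 7]]
`c = a[1:]` → c = [[1, 5], [3, 7]]
`a[0].append(718)` → a = [[7, 5, 718], [1, 5], [3, 7]]; b = [[7, 5, 718], [1, 5], [3, 7]]
`a.append([1, 5])` → a = [[7, 5, 718], [1, 5], [3, 7], [1, 5]]
`print(b[0])` → prints [7, 5, 718]
`print(len(b))` → prints 3
`print(c[0])` → prints [1, 5]

Answer:
[7, 5, 718]
3
[1, 5]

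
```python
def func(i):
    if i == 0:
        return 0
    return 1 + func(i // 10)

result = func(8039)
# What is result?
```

Count of digits of 8039: 4

Answer: 4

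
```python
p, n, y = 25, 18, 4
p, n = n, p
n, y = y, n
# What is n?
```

Trace:
`p, n, y = 25, 18, 4` → p = 25; n = 18; y = 4
`p, n = n, p` → p = 18; n = 25
`n, y = y, n` → n = 4; y = 25
So n = 4

Answer: 4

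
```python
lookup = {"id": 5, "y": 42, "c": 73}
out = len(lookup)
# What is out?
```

Trace:
`lookup = {"id": 5, "y": 42, "c": 73}` → lookup = {'id': 5, 'y': 42, 'c': 73}
`out = len(lookup)` → out = 3
So out = 3

Answer: 3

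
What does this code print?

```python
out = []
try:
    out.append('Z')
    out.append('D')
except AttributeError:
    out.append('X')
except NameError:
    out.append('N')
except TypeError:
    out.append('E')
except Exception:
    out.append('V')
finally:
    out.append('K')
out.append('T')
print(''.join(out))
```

Execution trace: 'Z' (try body) → 'D' (try body, no exception) → 'K' (finally) → 'T' (after the try/except). Output: ZDKT

Answer: ZDKT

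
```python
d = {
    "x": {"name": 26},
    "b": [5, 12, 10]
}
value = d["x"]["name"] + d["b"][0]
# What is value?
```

Trace:
`d = { ...` → d = {'x': {'name': 26}, 'b': [5, 12, 10]}
`value = d["x"]["name"] + d["b"][0]` → value = 31
So value = 31

Answer: 31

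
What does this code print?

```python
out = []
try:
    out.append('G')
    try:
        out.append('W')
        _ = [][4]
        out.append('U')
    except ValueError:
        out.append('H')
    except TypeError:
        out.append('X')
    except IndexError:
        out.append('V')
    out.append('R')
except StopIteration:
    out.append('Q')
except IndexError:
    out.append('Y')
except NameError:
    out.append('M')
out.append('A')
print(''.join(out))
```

Execution trace: 'G' (try body) → 'W' (inner try body) → 'V' (inner except IndexError) → 'R' (try body, no exception) → 'A' (after the try/except). Output: GWVRA

Answer: GWVRA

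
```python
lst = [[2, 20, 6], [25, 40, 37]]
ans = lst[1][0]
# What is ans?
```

Trace:
`lst = [[2, 20, 6], [25, 40, 37]]` → lst = [[2, 20, 6], [25, 40, 37]]
`ans = lst[1][0]` → ans = 25
So ans = 25

Answer: 25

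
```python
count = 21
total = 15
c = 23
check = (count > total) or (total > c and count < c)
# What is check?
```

Trace:
`count = 21` → count = 21
`total = 15` → total = 15
`c = 23` → c = 23
`check = (count > total) or (total > c and count < c)` → check = True
So check = True

Answer: True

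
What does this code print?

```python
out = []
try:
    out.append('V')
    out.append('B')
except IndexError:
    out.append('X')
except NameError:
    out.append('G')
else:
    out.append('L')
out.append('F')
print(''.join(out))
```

Execution trace: 'V' (try body) → 'B' (try body, no exception) → 'L' (else) → 'F' (after the try/except). Output: VBLF

Answer: VBLF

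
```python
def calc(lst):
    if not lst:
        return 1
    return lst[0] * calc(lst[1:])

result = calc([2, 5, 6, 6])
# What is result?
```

Product over [2, 5, 6, 6] = 2 * 5 * 6 * 6 = 360

Answer: 360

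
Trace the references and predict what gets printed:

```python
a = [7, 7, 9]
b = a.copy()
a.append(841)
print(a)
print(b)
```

Key concept: list.copy() creates independent copy.
Step by step:
`a = [7, 7, 9]` → a = [7, 7, 9]
`b = a.copy()` → b = [7, 7, 9]
`a.append(841)` → a = [7, 7, 9, 841]
`print(a)` → prints [7, 7, 9, 841]
`print(b)` → prints [7, 7, 9]

Answer:
[7, 7, 9, 841]
[7, 7, 9]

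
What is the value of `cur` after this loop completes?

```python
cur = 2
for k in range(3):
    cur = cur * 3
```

Multiply by 3, 3 times: 2 * 3^3 = 54
`cur` takes the values: 2 → 6 → 18 → 54

Answer: 54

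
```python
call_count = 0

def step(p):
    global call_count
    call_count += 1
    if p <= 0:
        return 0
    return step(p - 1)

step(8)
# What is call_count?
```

Linear recursion stepping by 1: 9 calls from p=8 down to ≤0.

Answer: 9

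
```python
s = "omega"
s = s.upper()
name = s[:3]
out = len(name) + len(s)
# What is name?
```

Trace:
`s = "omega"` → s = 'omega'
`s = s.upper()` → s = 'OMEGA'
`name = s[:3]` → name = 'OME'
`out = len(name) + len(s)` → out = 8
So name = 'OME'

Answer: 'OME'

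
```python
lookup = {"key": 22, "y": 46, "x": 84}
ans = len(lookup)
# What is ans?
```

Trace:
`lookup = {"key": 22, "y": 46, "x": 84}` → lookup = {'key': 22, 'y': 46, 'x': 84}
`ans = len(lookup)` → ans = 3
So ans = 3

Answer: 3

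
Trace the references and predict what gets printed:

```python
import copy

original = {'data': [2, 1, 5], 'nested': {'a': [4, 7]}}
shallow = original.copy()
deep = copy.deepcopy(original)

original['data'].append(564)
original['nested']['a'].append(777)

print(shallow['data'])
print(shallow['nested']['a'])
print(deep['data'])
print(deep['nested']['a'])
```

Key concept: comparing shallow vs deep copy.
Step by step:
`original = {'data': [2, 1, 5], 'nested': {'a': [4, 7]}}` → original = {'data': [2, 1, 5], 'nested': {'a': [4, 7]}}
`shallow = original.copy()` → shallow = {'data': [2, 1, 5], 'nested': {'a': [4, 7]}}
`deep = copy.deepcopy(original)` → deep = {'data': [2, 1, 5], 'nested': {'a': [4, 7]}}
`original['data'].append(564)` → original = {'data': [2, 1, 5, 564], 'nested': {'a': [4, 7]}}; shallow = {'data': [2, 1, 5, 564], 'nested': {'a': [4, 7]}}
`original['nested']['a'].append(777)` → original = {'data': [2, 1, 5, 564], 'nested': {'a': [4, 7, 777]}}; shallow = {'data': [2, 1, 5, 564], 'nested': {'a': [4, 7, 777]}}
`print(shallow['data'])` → prints [2, 1, 5, 564]
`print(shallow['nested']['a'])` → prints [4, 7, 777]
`print(deep['data'])` → prints [2, 1, 5]
`print(deep['nested']['a'])` → prints [4, 7]

Answer:
[2, 1, 5, 564]
[4, 7, 777]
[2, 1, 5]
[4, 7]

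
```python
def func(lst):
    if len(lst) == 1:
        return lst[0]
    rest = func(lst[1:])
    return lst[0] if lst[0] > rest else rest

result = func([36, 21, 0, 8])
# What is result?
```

Recursive max over [36, 21, 0, 8] = 36

Answer: 36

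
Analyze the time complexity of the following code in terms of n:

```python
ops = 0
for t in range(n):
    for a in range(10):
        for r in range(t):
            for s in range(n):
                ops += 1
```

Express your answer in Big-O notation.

Each loop level contributes: n × 1 × n × n. Multiplying the contributions gives O(n^3).

Answer: O(n^3)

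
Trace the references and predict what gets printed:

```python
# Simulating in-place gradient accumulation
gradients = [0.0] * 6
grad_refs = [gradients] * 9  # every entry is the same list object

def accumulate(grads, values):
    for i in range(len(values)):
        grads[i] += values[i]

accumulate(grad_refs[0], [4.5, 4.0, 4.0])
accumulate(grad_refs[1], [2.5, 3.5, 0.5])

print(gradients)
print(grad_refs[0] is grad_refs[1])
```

Key concept: gradient accumulation aliasing.
Step by step:
`gradients = [0.0] * 6` → gradients = [0.0, 0.0, 0.0, 0.0, 0.0, 0.0]
`grad_refs = [gradients] * 9` → grad_refs = [[0.0, 0.0, 0.0, 0.0, 0.0, 0.0], [0.0, 0.0, 0.0, 0.0, 0.0, 0.0], [0.0, 0.0, 0.0, 0.0, 0.0, 0.0], [0.0, 0.0, 0.0, 0.0, 0.0, 0.0], [0.0, 0.0, 0.0, 0.0, 0.0, 0.0], [0.0, 0.0, 0.0, 0.0, 0.0, 0.0], [0.0, 0.0, 0.0, 0.0, 0.0, 0.0], [0.0, 0.0, 0.0, 0.0, 0.0, 0.0], [0.0, 0.0, 0.0, 0.0, 0.0, 0.0]]
`accumulate(grad_refs[0], [4.5, 4.0, 4.0])` → gradients = [4.5, 4.0, 4.0, 0.0, 0.0, 0.0]; grad_refs = [[4.5, 4.0, 4.0, 0.0, 0.0, 0.0], [4.5, 4.0, 4.0, 0.0, 0.0, 0.0], [4.5, 4.0, 4.0, 0.0, 0.0, 0.0], [4.5, 4.0, 4.0, 0.0, 0.0, 0.0], [4.5, 4.0, 4.0, 0.0, 0.0, 0.0], [4.5, 4.0, 4.0, 0.0, 0.0, 0.0], [4.5, 4.0, 4.0, 0.0, 0.0, 0.0], [4.5, 4.0, 4.0, 0.0, 0.0, 0.0], [4.5, 4.0, 4.0, 0.0, 0.0, 0.0]]
`accumulate(grad_refs[1], [2.5, 3.5, 0.5])` → gradients = [7.0, 7.5, 4.5, 0.0, 0.0, 0.0]; grad_refs = [[7.0, 7.5, 4.5, 0.0, 0.0, 0.0], [7.0, 7.5, 4.5, 0.0, 0.0, 0.0], [7.0, 7.5, 4.5, 0.0, 0.0, 0.0], [7.0, 7.5, 4.5, 0.0, 0.0, 0.0], [7.0, 7.5, 4.5, 0.0, 0.0, 0.0], [7.0, 7.5, 4.5, 0.0, 0.0, 0.0], [7.0, 7.5, 4.5, 0.0, 0.0, 0.0], [7.0, 7.5, 4.5, 0.0, 0.0, 0.0], [7.0, 7.5, 4.5, 0.0, 0.0, 0.0]]
`print(gradients)` → prints [7.0, 7.5, 4.5, 0.0, 0.0, 0.0]
`print(grad_refs[0] is grad_refs[1])` → prints True

Answer:
[7.0, 7.5, 4.5, 0.0, 0.0, 0.0]
True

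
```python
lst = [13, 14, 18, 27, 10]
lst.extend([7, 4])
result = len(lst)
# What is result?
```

Trace:
`lst = [13, 14, 18, 27, 10]` → lst = [13, 14, 18, 27, 10]
`lst.extend([7, 4])` → lst = [13, 14, 18, 27, 10, 7, 4]
`result = len(lst)` → result = 7
So result = 7

Answer: 7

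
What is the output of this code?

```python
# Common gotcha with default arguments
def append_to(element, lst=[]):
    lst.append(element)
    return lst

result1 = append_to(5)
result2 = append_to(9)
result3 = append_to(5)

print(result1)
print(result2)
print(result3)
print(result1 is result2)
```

Key concept: mutable default argument gotcha.
Step by step:
`result1 = append_to(5)` → result1 = [5]
`result2 = append_to(9)` → result1 = [5, 9] (same object as result2); result2 = [5, 9] (same object as result1)
`result3 = append_to(5)` → result1 = [5, 9, 5] (same object as result2, result3); result2 = [5, 9, 5] (same object as result1, result3); result3 = [5, 9, 5] (same object as result1, result2)
`print(result1)` → prints [5, 9, 5]
`print(result2)` → prints [5, 9, 5]
`print(result3)` → prints [5, 9, 5]
`print(result1 is result2)` → prints True

Answer:
[5, 9, 5]
[5, 9, 5]
[5, 9, 5]
True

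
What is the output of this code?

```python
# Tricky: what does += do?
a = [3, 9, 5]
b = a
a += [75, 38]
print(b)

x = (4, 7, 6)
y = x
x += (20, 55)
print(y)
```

Key concept: += behavior differs for mutable vs immutable.
Step by step:
`a = [3, 9, 5]` → a = [3, 9, 5]
`b = a` → b = [3, 9, 5] (same object as a)
`a += [75, 38]` → a = [3, 9, 5, 75, 38] (same object as b); b = [3, 9, 5, 75, 38] (same object as a)
`print(b)` → prints [3, 9, 5, 75, 38]
`x = (4, 7, 6)` → x = (4, 7, 6)
`y = x` → y = (4, 7, 6)
`x += (20, 55)` → x = (4, 7, 6, 20, 55)
`print(y)` → prints (4, 7, 6)

Answer:
[3, 9, 5, 75, 38]
(4, 7, 6)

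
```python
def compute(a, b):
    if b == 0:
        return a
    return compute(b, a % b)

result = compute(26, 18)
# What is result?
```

compute(26, 18) -> compute(18, 8) -> compute(8, 2) -> compute(2, 0) -> 2

Answer: 2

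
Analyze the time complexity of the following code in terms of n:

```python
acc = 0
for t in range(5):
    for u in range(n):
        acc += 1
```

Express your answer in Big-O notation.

Each loop level contributes: 1 × n. Multiplying the contributions gives O(n).

Answer: O(n)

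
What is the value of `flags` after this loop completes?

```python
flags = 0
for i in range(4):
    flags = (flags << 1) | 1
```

Build 4 consecutive 1-bits: 0b1111
`flags` takes the values: 0 → 1 → 3 → 7 → 15

Answer: 15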